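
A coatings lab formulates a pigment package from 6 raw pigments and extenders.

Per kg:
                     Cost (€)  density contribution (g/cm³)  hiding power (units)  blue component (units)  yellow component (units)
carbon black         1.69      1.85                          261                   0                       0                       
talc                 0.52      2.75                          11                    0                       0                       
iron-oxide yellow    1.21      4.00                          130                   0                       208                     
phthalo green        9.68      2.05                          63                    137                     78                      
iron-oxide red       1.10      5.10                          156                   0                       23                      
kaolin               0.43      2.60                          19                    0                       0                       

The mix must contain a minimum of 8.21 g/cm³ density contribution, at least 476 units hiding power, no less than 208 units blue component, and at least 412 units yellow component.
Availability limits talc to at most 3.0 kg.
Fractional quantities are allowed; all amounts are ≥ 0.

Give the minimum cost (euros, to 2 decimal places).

€17.68

Let x1 = kg of carbon black, x2 = kg of talc, x3 = kg of iron-oxide yellow, x4 = kg of phthalo green, x5 = kg of iron-oxide red, x6 = kg of kaolin.
Minimize 1.69x1 + 0.52x2 + 1.21x3 + 9.68x4 + 1.1x5 + 0.43x6 s.t.:
  1.85x1 + 2.75x2 + 4x3 + 2.05x4 + 5.1x5 + 2.6x6 ≥ 8.21   (density contribution)
  261x1 + 11x2 + 130x3 + 63x4 + 156x5 + 19x6 ≥ 476   (hiding power)
  137x4 ≥ 208   (blue component)
  208x3 + 78x4 + 23x5 ≥ 412   (yellow component)
  x2 ≤ 3
  x1, x2, x3, x4, x5, x6 ≥ 0.
The cheapest feasible vertex uses only carbon black, iron-oxide yellow, phthalo green; talc, iron-oxide red, kaolin are not used. The hiding power, blue component, yellow component requirements are met with equality.
Solving gives x1 = 0.7543, x3 = 1.411, x4 = 1.518.
Total cost: 1.69·0.7543 + 1.21·1.411 + 9.68·1.518 = 17.6763.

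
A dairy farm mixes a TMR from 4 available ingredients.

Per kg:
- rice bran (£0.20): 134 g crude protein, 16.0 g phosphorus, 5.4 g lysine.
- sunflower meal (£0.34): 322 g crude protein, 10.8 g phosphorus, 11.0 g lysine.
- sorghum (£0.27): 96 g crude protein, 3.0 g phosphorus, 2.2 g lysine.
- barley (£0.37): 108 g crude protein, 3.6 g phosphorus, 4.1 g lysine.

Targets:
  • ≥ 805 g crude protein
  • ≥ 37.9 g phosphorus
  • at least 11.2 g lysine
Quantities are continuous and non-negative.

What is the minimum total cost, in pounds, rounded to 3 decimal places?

Let x1 = kg of rice bran, x2 = kg of sunflower meal, x3 = kg of sorghum, x4 = kg of barley.
Minimize 0.2x1 + 0.34x2 + 0.27x3 + 0.37x4 with:
  134x1 + 322x2 + 96x3 + 108x4 ≥ 805   (crude protein)
  16x1 + 10.8x2 + 3x3 + 3.6x4 ≥ 37.9   (phosphorus)
  5.4x1 + 11x2 + 2.2x3 + 4.1x4 ≥ 11.2   (lysine)
  x1, x2, x3, x4 ≥ 0.
The minimum-cost mix takes nothing from sorghum, barley — only rice bran, sunflower meal. Binding constraints: crude protein and phosphorus.
Optimal quantities: rice bran = 0.94737 kg, sunflower meal = 2.1058 kg.
Cost = 0.2·0.94737 + 0.34·2.1058 = 0.90545.

£0.905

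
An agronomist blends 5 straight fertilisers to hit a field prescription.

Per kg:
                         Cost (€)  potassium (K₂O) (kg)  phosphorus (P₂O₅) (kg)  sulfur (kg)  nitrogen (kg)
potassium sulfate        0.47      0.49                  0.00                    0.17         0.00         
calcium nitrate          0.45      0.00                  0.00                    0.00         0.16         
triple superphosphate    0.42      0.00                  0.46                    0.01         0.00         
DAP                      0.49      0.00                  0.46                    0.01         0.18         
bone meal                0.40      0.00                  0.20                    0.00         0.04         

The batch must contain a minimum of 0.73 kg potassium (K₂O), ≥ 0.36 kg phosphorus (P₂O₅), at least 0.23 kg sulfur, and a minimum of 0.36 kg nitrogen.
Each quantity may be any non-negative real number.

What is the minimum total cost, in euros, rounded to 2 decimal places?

€1.68

This is a linear program. Let x1 = kg of potassium sulfate, x2 = kg of calcium nitrate, x3 = kg of triple superphosphate, x4 = kg of DAP, x5 = kg of bone meal.
Minimize 0.47x1 + 0.45x2 + 0.42x3 + 0.49x4 + 0.4x5 with:
  0.49x1 ≥ 0.73   (potassium (K₂O))
  0.46x3 + 0.46x4 + 0.2x5 ≥ 0.36   (phosphorus (P₂O₅))
  0.17x1 + 0.01x3 + 0.01x4 ≥ 0.23   (sulfur)
  0.16x2 + 0.18x4 + 0.04x5 ≥ 0.36   (nitrogen)
  x1, x2, x3, x4, x5 ≥ 0.
At the optimum only potassium sulfate, DAP are positive (calcium nitrate, triple superphosphate, bone meal = 0). The potassium (K₂O) and nitrogen requirements are met with equality.
Solving gives x1 = 1.49, x4 = 2.
Objective = 0.47·1.49 + 0.49·2 = 1.6803.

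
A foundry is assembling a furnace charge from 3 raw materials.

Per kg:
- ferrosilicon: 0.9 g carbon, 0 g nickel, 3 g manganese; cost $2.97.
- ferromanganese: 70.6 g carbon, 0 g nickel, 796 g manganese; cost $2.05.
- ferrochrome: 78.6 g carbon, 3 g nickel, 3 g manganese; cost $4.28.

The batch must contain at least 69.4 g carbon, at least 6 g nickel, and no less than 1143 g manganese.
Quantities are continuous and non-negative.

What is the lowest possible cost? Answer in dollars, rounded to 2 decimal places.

Let x1 = kg of ferrosilicon, x2 = kg of ferromanganese, x3 = kg of ferrochrome.
Minimise 2.97x1 + 2.05x2 + 4.28x3 subject to:
  0.9x1 + 70.6x2 + 78.6x3 ≥ 69.4   (carbon)
  3x3 ≥ 6   (nickel)
  3x1 + 796x2 + 3x3 ≥ 1143   (manganese)
  x1, x2, x3 ≥ 0.
At the optimum only ferromanganese, ferrochrome are positive (ferrosilicon = 0). The nickel and manganese requirements are met with equality.
Optimal quantities: ferromanganese = 1.428 kg, ferrochrome = 2 kg.
Objective = 2.05·1.428 + 4.28·2 = 11.4874.

$11.49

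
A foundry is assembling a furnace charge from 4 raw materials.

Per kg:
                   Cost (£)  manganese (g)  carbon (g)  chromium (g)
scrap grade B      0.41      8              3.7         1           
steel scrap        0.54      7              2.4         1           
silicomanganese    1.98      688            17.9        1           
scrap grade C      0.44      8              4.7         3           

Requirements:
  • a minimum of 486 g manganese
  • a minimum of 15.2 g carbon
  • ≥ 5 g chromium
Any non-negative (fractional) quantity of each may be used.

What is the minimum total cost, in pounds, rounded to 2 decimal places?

Set it up as a linear program. Let x1 = kg of scrap grade B, x2 = kg of steel scrap, x3 = kg of silicomanganese, x4 = kg of scrap grade C.
min 0.41x1 + 0.54x2 + 1.98x3 + 0.44x4 s.t.:
  8x1 + 7x2 + 688x3 + 8x4 ≥ 486   (manganese)
  3.7x1 + 2.4x2 + 17.9x3 + 4.7x4 ≥ 15.2   (carbon)
  1x1 + 1x2 + 1x3 + 3x4 ≥ 5   (chromium)
  x1, x2, x3, x4 ≥ 0.
The minimum-cost mix takes nothing from scrap grade B, steel scrap — only silicomanganese, scrap grade C. The manganese and chromium requirements are met with equality.
That vertex is x3 = 0.6897, x4 = 1.437.
Total cost: 1.98·0.6897 + 0.44·1.437 = 1.9979.

£2.00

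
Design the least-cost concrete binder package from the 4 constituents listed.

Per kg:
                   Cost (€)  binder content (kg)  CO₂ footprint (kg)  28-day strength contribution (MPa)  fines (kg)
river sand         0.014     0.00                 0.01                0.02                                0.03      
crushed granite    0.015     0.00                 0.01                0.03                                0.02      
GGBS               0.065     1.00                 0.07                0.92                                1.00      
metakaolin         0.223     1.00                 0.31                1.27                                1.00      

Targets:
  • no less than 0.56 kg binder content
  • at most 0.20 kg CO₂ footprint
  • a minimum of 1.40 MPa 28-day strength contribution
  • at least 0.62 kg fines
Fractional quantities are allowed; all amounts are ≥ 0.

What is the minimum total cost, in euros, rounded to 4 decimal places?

Let x1 = kg of river sand, x2 = kg of crushed granite, x3 = kg of GGBS, x4 = kg of metakaolin.
Minimise 0.014x1 + 0.015x2 + 0.065x3 + 0.223x4 s.t.:
  1x3 + 1x4 ≥ 0.56   (binder content)
  0.01x1 + 0.01x2 + 0.07x3 + 0.31x4 ≤ 0.2   (CO₂ footprint)
  0.02x1 + 0.03x2 + 0.92x3 + 1.27x4 ≥ 1.4   (28-day strength contribution)
  0.03x1 + 0.02x2 + 1x3 + 1x4 ≥ 0.62   (fines)
  x1, x2, x3, x4 ≥ 0.
At the optimum only GGBS is positive (river sand, crushed granite, metakaolin = 0). Binding constraint: 28-day strength contribution.
Optimal quantities: GGBS = 1.522 kg.
Objective = 0.065·1.522 = 0.098930.

€0.0989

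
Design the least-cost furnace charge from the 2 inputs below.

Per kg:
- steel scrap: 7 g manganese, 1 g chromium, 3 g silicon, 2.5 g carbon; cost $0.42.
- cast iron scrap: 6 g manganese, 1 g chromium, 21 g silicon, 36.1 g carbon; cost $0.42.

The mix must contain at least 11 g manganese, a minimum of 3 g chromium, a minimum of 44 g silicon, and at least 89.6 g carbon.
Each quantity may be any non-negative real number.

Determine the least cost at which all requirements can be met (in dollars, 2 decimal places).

$1.26

This is a linear program. Let x1 = kg of steel scrap, x2 = kg of cast iron scrap.
Minimise 0.42x1 + 0.42x2 with:
  7x1 + 6x2 ≥ 11   (manganese)
  1x1 + 1x2 ≥ 3   (chromium)
  3x1 + 21x2 ≥ 44   (silicon)
  2.5x1 + 36.1x2 ≥ 89.6   (carbon)
  x1, x2 ≥ 0.
Both inputs are positive at the optimum. The chromium and carbon requirements are met with equality.
Optimal quantities: steel scrap = 0.5565 kg, cast iron scrap = 2.443 kg.
Total cost: 0.42·0.5565 + 0.42·2.443 = 1.2598.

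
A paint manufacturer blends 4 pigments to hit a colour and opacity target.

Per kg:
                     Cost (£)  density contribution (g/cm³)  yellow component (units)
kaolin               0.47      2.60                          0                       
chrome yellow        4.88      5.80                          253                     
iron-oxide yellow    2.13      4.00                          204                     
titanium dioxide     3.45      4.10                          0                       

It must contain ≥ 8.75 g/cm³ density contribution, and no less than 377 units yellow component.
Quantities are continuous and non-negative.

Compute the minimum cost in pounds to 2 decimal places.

£4.18

This is a linear program. Let x1 = kg of kaolin, x2 = kg of chrome yellow, x3 = kg of iron-oxide yellow, x4 = kg of titanium dioxide.
Minimise 0.47x1 + 4.88x2 + 2.13x3 + 3.45x4 s.t.:
  2.6x1 + 5.8x2 + 4x3 + 4.1x4 ≥ 8.75   (density contribution)
  253x2 + 204x3 ≥ 377   (yellow component)
  x1, x2, x3, x4 ≥ 0.
The optimal basis is {kaolin, iron-oxide yellow}; chrome yellow, titanium dioxide drop out. Binding constraints: density contribution and yellow component.
Optimal quantities: kaolin = 0.5222 kg, iron-oxide yellow = 1.848 kg.
Cost = 0.47·0.5222 + 2.13·1.848 = 4.1817.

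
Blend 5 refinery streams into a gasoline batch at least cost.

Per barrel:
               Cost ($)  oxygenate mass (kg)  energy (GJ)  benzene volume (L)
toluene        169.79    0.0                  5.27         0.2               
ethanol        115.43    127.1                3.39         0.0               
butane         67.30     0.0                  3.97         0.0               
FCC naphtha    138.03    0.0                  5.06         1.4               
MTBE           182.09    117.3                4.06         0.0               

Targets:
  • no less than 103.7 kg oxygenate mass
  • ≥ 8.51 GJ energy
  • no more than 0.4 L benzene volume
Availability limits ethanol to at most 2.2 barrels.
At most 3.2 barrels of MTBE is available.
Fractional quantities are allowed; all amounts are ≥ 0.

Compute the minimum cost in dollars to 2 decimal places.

Let x1 = barrels of toluene, x2 = barrels of ethanol, x3 = barrels of butane, x4 = barrels of FCC naphtha, x5 = barrels of MTBE.
Minimise 169.79x1 + 115.43x2 + 67.3x3 + 138.03x4 + 182.09x5 s.t.:
  127.1x2 + 117.3x5 ≥ 103.7   (oxygenate mass)
  5.27x1 + 3.39x2 + 3.97x3 + 5.06x4 + 4.06x5 ≥ 8.51   (energy)
  0.2x1 + 1.4x4 ≤ 0.4   (benzene volume)
  x2 ≤ 2.2
  x5 ≤ 3.2
  x1, x2, x3, x4, x5 ≥ 0.
The cheapest feasible vertex uses only ethanol, butane; toluene, FCC naphtha, MTBE are not used. Binding constraints: oxygenate mass and energy.
Solving gives x2 = 0.81589, x3 = 1.4469.
Hence cost = 115.43·0.81589 + 67.3·1.4469 = $191.5546.

$191.55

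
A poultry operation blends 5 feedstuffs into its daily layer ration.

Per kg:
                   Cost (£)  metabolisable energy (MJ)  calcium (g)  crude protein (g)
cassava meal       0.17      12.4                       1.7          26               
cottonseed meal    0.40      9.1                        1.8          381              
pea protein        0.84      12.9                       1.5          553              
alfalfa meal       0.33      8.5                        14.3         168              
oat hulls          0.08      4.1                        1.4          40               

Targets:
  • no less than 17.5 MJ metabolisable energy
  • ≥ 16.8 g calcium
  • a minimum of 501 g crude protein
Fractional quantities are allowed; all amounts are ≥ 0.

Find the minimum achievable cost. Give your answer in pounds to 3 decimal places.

Let x1 = kg of cassava meal, x2 = kg of cottonseed meal, x3 = kg of pea protein, x4 = kg of alfalfa meal, x5 = kg of oat hulls.
Minimize 0.17x1 + 0.4x2 + 0.84x3 + 0.33x4 + 0.08x5 with:
  12.4x1 + 9.1x2 + 12.9x3 + 8.5x4 + 4.1x5 ≥ 17.5   (metabolisable energy)
  1.7x1 + 1.8x2 + 1.5x3 + 14.3x4 + 1.4x5 ≥ 16.8   (calcium)
  26x1 + 381x2 + 553x3 + 168x4 + 40x5 ≥ 501   (crude protein)
  x1, x2, x3, x4, x5 ≥ 0.
The cheapest feasible vertex uses only cottonseed meal, alfalfa meal, oat hulls; cassava meal, pea protein are not used. Binding constraints: metabolisable energy, calcium, crude protein.
Solving gives x2 = 0.8261, x4 = 1.044, x5 = 0.2693.
Hence cost = 0.4·0.8261 + 0.33·1.044 + 0.08·0.2693 = £0.696504.

£0.697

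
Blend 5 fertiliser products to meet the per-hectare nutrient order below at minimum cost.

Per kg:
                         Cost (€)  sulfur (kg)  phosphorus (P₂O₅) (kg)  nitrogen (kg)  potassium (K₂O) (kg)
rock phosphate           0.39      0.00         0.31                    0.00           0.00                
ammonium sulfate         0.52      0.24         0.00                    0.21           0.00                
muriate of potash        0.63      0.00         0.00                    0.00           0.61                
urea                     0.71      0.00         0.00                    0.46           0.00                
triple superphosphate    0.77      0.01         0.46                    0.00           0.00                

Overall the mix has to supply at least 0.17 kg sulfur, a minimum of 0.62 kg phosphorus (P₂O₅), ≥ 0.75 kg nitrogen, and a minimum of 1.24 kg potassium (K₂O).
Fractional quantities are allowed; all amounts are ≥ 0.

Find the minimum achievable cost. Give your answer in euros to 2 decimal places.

€3.36

Set it up as a linear program. Let x1 = kg of rock phosphate, x2 = kg of ammonium sulfate, x3 = kg of muriate of potash, x4 = kg of urea, x5 = kg of triple superphosphate.
Minimize 0.39x1 + 0.52x2 + 0.63x3 + 0.71x4 + 0.77x5 subject to:
  0.24x2 + 0.01x5 ≥ 0.17   (sulfur)
  0.31x1 + 0.46x5 ≥ 0.62   (phosphorus (P₂O₅))
  0.21x2 + 0.46x4 ≥ 0.75   (nitrogen)
  0.61x3 ≥ 1.24   (potassium (K₂O))
  x1, x2, x3, x4, x5 ≥ 0.
The minimum-cost mix takes nothing from triple superphosphate — only rock phosphate, ammonium sulfate, muriate of potash, urea. Binding constraints: sulfur, phosphorus (P₂O₅), nitrogen, potassium (K₂O).
Solving gives x1 = 2, x2 = 0.7083, x3 = 2.033, x4 = 1.307.
Total cost: 0.39·2 + 0.52·0.7083 + 0.63·2.033 + 0.71·1.307 = 3.3571.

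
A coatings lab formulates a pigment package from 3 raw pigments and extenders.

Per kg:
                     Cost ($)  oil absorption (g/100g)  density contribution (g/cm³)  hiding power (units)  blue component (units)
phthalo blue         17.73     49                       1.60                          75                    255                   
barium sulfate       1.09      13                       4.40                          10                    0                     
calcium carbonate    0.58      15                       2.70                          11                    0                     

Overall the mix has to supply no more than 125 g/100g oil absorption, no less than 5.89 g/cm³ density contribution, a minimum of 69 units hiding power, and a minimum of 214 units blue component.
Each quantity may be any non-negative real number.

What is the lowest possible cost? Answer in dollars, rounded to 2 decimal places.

$15.86

Set it up as a linear program. Let x1 = kg of phthalo blue, x2 = kg of barium sulfate, x3 = kg of calcium carbonate.
Minimise 17.73x1 + 1.09x2 + 0.58x3 subject to:
  49x1 + 13x2 + 15x3 ≤ 125   (oil absorption)
  1.6x1 + 4.4x2 + 2.7x3 ≥ 5.89   (density contribution)
  75x1 + 10x2 + 11x3 ≥ 69   (hiding power)
  255x1 ≥ 214   (blue component)
  x1, x2, x3 ≥ 0.
At the optimum only phthalo blue, calcium carbonate are positive (barium sulfate = 0). Binding constraints: density contribution and blue component.
That vertex is x1 = 0.8392, x3 = 1.684.
Objective = 17.73·0.8392 + 0.58·1.684 = 15.8557.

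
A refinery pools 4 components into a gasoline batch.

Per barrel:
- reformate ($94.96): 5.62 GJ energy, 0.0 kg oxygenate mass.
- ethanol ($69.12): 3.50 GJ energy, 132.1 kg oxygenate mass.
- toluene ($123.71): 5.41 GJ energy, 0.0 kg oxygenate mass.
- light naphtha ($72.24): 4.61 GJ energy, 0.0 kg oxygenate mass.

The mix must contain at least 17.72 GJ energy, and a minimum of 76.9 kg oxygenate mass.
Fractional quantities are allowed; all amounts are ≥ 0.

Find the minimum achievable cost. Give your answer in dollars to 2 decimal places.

$285.99

Treat it as an LP. Let x1 = barrels of reformate, x2 = barrels of ethanol, x3 = barrels of toluene, x4 = barrels of light naphtha.
min 94.96x1 + 69.12x2 + 123.71x3 + 72.24x4 subject to:
  5.62x1 + 3.5x2 + 5.41x3 + 4.61x4 ≥ 17.72   (energy)
  132.1x2 ≥ 76.9   (oxygenate mass)
  x1, x2, x3, x4 ≥ 0.
The cheapest feasible vertex uses only ethanol, light naphtha; reformate, toluene are not used. Binding constraints: energy and oxygenate mass.
Optimal quantities: ethanol = 0.582135 barrels, light naphtha = 3.40185 barrels.
Cost = 69.12·0.582135 + 72.24·3.40185 = 285.9868.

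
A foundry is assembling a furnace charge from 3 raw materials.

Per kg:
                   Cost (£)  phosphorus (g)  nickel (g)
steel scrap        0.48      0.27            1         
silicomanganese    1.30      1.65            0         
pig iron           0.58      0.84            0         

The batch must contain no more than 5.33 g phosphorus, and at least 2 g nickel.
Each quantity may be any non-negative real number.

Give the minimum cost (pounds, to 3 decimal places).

£0.960

Treat it as an LP. Let x1 = kg of steel scrap, x2 = kg of silicomanganese, x3 = kg of pig iron.
min 0.48x1 + 1.3x2 + 0.58x3 s.t.:
  0.27x1 + 1.65x2 + 0.84x3 ≤ 5.33   (phosphorus)
  1x1 ≥ 2   (nickel)
  x1, x2, x3 ≥ 0.
At the optimum only steel scrap is positive (silicomanganese, pig iron = 0). Binding constraint: nickel.
So steel scrap = 2 kg.
Total cost: 0.48·2 = 0.96000.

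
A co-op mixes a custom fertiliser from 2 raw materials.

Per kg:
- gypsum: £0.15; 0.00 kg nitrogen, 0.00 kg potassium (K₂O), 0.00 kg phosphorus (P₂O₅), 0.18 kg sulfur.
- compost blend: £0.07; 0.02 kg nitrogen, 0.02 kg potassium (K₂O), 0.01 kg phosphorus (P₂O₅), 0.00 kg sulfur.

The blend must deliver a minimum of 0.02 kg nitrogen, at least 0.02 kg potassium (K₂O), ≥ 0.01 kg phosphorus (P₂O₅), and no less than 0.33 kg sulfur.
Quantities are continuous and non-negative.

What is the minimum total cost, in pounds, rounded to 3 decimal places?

£0.345

Let x1 = kg of gypsum, x2 = kg of compost blend.
min 0.15x1 + 0.07x2 with:
  0.02x2 ≥ 0.02   (nitrogen)
  0.02x2 ≥ 0.02   (potassium (K₂O))
  0.01x2 ≥ 0.01   (phosphorus (P₂O₅))
  0.18x1 ≥ 0.33   (sulfur)
  x1, x2 ≥ 0.
Both inputs are positive at the optimum. The nitrogen, potassium (K₂O), phosphorus (P₂O₅), sulfur requirements are met with equality.
So gypsum = 1.833 kg, compost blend = 1 kg.
Objective = 0.15·1.833 + 0.07·1 = 0.34495.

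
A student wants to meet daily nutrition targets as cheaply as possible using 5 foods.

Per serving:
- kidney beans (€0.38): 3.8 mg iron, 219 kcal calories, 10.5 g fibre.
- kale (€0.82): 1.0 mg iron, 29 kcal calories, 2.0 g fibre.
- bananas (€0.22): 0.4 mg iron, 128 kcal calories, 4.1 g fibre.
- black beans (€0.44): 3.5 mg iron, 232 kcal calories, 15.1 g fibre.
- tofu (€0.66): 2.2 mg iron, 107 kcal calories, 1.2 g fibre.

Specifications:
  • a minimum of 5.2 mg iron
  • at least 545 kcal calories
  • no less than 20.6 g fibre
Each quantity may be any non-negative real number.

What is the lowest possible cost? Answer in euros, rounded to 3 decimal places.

€0.941

Treat it as an LP. Let x1 = servings of kidney beans, x2 = servings of kale, x3 = servings of bananas, x4 = servings of black beans, x5 = servings of tofu.
Minimize 0.38x1 + 0.82x2 + 0.22x3 + 0.44x4 + 0.66x5 with:
  3.8x1 + 1x2 + 0.4x3 + 3.5x4 + 2.2x5 ≥ 5.2   (iron)
  219x1 + 29x2 + 128x3 + 232x4 + 107x5 ≥ 545   (calories)
  10.5x1 + 2x2 + 4.1x3 + 15.1x4 + 1.2x5 ≥ 20.6   (fibre)
  x1, x2, x3, x4, x5 ≥ 0.
The cheapest feasible vertex uses only kidney beans, bananas; kale, black beans, tofu are not used. Binding constraints: iron and calories.
So kidney beans = 1.122 servings, bananas = 2.338 servings.
Total cost: 0.38·1.122 + 0.22·2.338 = 0.94072.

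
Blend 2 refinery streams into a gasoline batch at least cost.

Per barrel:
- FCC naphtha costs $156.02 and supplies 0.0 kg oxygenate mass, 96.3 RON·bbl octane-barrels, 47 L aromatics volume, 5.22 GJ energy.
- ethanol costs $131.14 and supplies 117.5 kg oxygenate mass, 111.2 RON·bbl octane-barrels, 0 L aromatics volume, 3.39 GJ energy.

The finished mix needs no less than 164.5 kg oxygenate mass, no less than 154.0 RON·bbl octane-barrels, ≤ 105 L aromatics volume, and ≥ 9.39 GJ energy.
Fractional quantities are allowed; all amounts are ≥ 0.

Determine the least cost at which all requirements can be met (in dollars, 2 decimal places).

Treat it as an LP. Let x1 = barrels of FCC naphtha, x2 = barrels of ethanol.
Minimize 156.02x1 + 131.14x2 s.t.:
  117.5x2 ≥ 164.5   (oxygenate mass)
  96.3x1 + 111.2x2 ≥ 154   (octane-barrels)
  47x1 ≤ 105   (aromatics volume)
  5.22x1 + 3.39x2 ≥ 9.39   (energy)
  x1, x2 ≥ 0.
Both inputs are positive at the optimum. Binding constraints: oxygenate mass and energy.
So FCC naphtha = 0.88966 barrels, ethanol = 1.4 barrels.
Cost = 156.02·0.88966 + 131.14·1.4 = 322.4008.

$322.40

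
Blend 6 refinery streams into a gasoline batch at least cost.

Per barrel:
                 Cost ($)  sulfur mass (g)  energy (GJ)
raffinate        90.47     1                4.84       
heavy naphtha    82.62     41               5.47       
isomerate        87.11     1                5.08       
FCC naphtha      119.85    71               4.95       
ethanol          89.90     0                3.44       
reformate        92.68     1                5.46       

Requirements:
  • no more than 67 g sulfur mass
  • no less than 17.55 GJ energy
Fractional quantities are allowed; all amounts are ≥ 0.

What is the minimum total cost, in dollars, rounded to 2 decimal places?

Treat it as an LP. Let x1 = barrels of raffinate, x2 = barrels of heavy naphtha, x3 = barrels of isomerate, x4 = barrels of FCC naphtha, x5 = barrels of ethanol, x6 = barrels of reformate.
Minimise 90.47x1 + 82.62x2 + 87.11x3 + 119.85x4 + 89.9x5 + 92.68x6 subject to:
  1x1 + 41x2 + 1x3 + 71x4 + 1x6 ≤ 67   (sulfur mass)
  4.84x1 + 5.47x2 + 5.08x3 + 4.95x4 + 3.44x5 + 5.46x6 ≥ 17.55   (energy)
  x1, x2, x3, x4, x5, x6 ≥ 0.
The optimal basis is {heavy naphtha, reformate}; raffinate, isomerate, FCC naphtha, ethanol drop out. Binding constraints: sulfur mass and energy.
Solving gives x2 = 1.59472, x6 = 1.61665.
Objective = 82.62·1.59472 + 92.68·1.61665 = 281.5869.

$281.59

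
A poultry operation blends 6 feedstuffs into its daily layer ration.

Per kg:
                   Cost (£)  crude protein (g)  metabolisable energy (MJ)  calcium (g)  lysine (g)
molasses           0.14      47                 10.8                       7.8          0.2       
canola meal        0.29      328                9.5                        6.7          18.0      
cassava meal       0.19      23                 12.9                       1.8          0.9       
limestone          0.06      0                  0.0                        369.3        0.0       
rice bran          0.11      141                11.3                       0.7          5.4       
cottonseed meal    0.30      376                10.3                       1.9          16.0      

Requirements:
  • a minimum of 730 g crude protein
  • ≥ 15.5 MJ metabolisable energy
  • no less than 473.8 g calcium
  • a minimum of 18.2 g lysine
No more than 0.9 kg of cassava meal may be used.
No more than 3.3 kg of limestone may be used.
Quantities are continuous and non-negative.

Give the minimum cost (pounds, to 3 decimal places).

Let x1 = kg of molasses, x2 = kg of canola meal, x3 = kg of cassava meal, x4 = kg of limestone, x5 = kg of rice bran, x6 = kg of cottonseed meal.
Minimise 0.14x1 + 0.29x2 + 0.19x3 + 0.06x4 + 0.11x5 + 0.3x6 s.t.:
  47x1 + 328x2 + 23x3 + 141x5 + 376x6 ≥ 730   (crude protein)
  10.8x1 + 9.5x2 + 12.9x3 + 11.3x5 + 10.3x6 ≥ 15.5   (metabolisable energy)
  7.8x1 + 6.7x2 + 1.8x3 + 369.3x4 + 0.7x5 + 1.9x6 ≥ 473.8   (calcium)
  0.2x1 + 18x2 + 0.9x3 + 5.4x5 + 16x6 ≥ 18.2   (lysine)
  x3 ≤ 0.9
  x4 ≤ 3.3
  x1, x2, x3, x4, x5, x6 ≥ 0.
The minimum-cost mix takes nothing from molasses, canola meal, cassava meal, cottonseed meal — only limestone, rice bran. There the crude protein and calcium constraints are tight.
That vertex is x4 = 1.273, x5 = 5.177.
Hence cost = 0.06·1.273 + 0.11·5.177 = £0.64585.

£0.646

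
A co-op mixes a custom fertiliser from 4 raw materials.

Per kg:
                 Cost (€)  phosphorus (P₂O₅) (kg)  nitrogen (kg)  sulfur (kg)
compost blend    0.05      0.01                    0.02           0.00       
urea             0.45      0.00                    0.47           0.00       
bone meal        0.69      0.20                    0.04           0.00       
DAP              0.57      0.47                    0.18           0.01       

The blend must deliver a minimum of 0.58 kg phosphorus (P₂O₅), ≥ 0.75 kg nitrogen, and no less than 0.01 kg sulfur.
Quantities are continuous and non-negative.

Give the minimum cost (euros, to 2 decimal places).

This is a linear program. Let x1 = kg of compost blend, x2 = kg of urea, x3 = kg of bone meal, x4 = kg of DAP.
min 0.05x1 + 0.45x2 + 0.69x3 + 0.57x4 s.t.:
  0.01x1 + 0.2x3 + 0.47x4 ≥ 0.58   (phosphorus (P₂O₅))
  0.02x1 + 0.47x2 + 0.04x3 + 0.18x4 ≥ 0.75   (nitrogen)
  0.01x4 ≥ 0.01   (sulfur)
  x1, x2, x3, x4 ≥ 0.
The optimal basis is {urea, DAP}; compost blend, bone meal drop out. There the phosphorus (P₂O₅) and nitrogen constraints are tight.
So urea = 1.123 kg, DAP = 1.234 kg.
Objective = 0.45·1.123 + 0.57·1.234 = 1.2087.

€1.21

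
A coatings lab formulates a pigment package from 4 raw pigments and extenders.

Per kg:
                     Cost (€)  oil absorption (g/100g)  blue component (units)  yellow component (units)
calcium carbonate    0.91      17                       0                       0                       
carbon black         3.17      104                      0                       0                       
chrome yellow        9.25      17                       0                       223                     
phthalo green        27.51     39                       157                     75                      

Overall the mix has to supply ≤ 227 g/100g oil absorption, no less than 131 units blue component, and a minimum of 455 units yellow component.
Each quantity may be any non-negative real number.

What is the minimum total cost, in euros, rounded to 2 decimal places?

Let x1 = kg of calcium carbonate, x2 = kg of carbon black, x3 = kg of chrome yellow, x4 = kg of phthalo green.
Minimise 0.91x1 + 3.17x2 + 9.25x3 + 27.51x4 s.t.:
  17x1 + 104x2 + 17x3 + 39x4 ≤ 227   (oil absorption)
  157x4 ≥ 131   (blue component)
  223x3 + 75x4 ≥ 455   (yellow component)
  x1, x2, x3, x4 ≥ 0.
The optimal basis is {chrome yellow, phthalo green}; calcium carbonate, carbon black drop out. There the blue component and yellow component constraints are tight.
So chrome yellow = 1.76 kg, phthalo green = 0.8344 kg.
Total cost: 9.25·1.76 + 27.51·0.8344 = 39.2343.

€39.23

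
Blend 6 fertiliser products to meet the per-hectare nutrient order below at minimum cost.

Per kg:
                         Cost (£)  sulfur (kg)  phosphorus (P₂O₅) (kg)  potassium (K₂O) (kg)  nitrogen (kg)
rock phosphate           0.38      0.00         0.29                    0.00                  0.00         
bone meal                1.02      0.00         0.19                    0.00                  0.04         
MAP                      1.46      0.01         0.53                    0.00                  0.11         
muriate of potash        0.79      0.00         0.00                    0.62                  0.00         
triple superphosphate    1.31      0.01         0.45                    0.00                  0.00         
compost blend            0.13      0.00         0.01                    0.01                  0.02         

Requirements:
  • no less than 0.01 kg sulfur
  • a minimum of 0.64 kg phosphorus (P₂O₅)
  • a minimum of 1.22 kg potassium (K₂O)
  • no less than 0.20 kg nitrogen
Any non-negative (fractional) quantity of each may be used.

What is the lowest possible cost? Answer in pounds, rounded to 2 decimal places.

£3.63

Set it up as a linear program. Let x1 = kg of rock phosphate, x2 = kg of bone meal, x3 = kg of MAP, x4 = kg of muriate of potash, x5 = kg of triple superphosphate, x6 = kg of compost blend.
Minimize 0.38x1 + 1.02x2 + 1.46x3 + 0.79x4 + 1.31x5 + 0.13x6 s.t.:
  0.01x3 + 0.01x5 ≥ 0.01   (sulfur)
  0.29x1 + 0.19x2 + 0.53x3 + 0.45x5 + 0.01x6 ≥ 0.64   (phosphorus (P₂O₅))
  0.62x4 + 0.01x6 ≥ 1.22   (potassium (K₂O))
  0.04x2 + 0.11x3 + 0.02x6 ≥ 0.2   (nitrogen)
  x1, x2, x3, x4, x5, x6 ≥ 0.
The optimal basis is {rock phosphate, MAP, muriate of potash, compost blend}; bone meal, triple superphosphate drop out. There the sulfur, phosphorus (P₂O₅), potassium (K₂O), nitrogen constraints are tight.
That vertex is x1 = 0.2241, x3 = 1, x4 = 1.895, x6 = 4.5.
Total cost: 0.38·0.2241 + 1.46·1 + 0.79·1.895 + 0.13·4.5 = 3.6272.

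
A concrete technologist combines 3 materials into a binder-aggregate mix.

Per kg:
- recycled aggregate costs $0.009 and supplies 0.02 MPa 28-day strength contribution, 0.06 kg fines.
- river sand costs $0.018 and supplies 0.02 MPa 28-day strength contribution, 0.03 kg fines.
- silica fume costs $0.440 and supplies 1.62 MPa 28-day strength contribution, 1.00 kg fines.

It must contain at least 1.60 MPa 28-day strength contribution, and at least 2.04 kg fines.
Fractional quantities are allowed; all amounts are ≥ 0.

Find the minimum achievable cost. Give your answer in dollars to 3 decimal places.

Treat it as an LP. Let x1 = kg of recycled aggregate, x2 = kg of river sand, x3 = kg of silica fume.
Minimize 0.009x1 + 0.018x2 + 0.44x3 with:
  0.02x1 + 0.02x2 + 1.62x3 ≥ 1.6   (28-day strength contribution)
  0.06x1 + 0.03x2 + 1x3 ≥ 2.04   (fines)
  x1, x2, x3 ≥ 0.
The optimal basis is {recycled aggregate, silica fume}; river sand drops out. There the 28-day strength contribution and fines constraints are tight.
So recycled aggregate = 22.08 kg, silica fume = 0.715 kg.
Total cost: 0.009·22.08 + 0.44·0.715 = 0.51332.

$0.513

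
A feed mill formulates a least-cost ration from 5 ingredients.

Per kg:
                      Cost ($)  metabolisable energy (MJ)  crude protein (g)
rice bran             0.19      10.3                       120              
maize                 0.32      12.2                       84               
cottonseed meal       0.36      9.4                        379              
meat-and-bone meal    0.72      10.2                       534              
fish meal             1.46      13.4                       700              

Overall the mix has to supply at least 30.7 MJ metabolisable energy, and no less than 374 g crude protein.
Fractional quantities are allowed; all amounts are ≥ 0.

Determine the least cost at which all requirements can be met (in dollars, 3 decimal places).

$0.578

Let x1 = kg of rice bran, x2 = kg of maize, x3 = kg of cottonseed meal, x4 = kg of meat-and-bone meal, x5 = kg of fish meal.
Minimise 0.19x1 + 0.32x2 + 0.36x3 + 0.72x4 + 1.46x5 subject to:
  10.3x1 + 12.2x2 + 9.4x3 + 10.2x4 + 13.4x5 ≥ 30.7   (metabolisable energy)
  120x1 + 84x2 + 379x3 + 534x4 + 700x5 ≥ 374   (crude protein)
  x1, x2, x3, x4, x5 ≥ 0.
The minimum-cost mix takes nothing from maize, meat-and-bone meal, fish meal — only rice bran, cottonseed meal. The metabolisable energy and crude protein requirements are met with equality.
Optimal quantities: rice bran = 2.925 kg, cottonseed meal = 0.0606 kg.
Total cost: 0.19·2.925 + 0.36·0.0606 = 0.57757.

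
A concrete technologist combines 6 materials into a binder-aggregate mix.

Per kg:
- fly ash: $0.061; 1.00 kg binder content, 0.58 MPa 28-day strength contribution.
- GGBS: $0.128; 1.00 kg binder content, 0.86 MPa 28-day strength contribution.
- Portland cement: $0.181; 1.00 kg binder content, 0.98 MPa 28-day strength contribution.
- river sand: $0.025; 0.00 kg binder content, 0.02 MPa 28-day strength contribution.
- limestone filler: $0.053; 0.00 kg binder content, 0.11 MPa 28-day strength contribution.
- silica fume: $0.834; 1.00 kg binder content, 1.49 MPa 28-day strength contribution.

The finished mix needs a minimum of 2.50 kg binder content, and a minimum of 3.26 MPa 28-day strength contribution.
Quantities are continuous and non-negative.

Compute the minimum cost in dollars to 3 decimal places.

$0.343

This is a linear program. Let x1 = kg of fly ash, x2 = kg of GGBS, x3 = kg of Portland cement, x4 = kg of river sand, x5 = kg of limestone filler, x6 = kg of silica fume.
min 0.061x1 + 0.128x2 + 0.181x3 + 0.025x4 + 0.053x5 + 0.834x6 with:
  1x1 + 1x2 + 1x3 + 1x6 ≥ 2.5   (binder content)
  0.58x1 + 0.86x2 + 0.98x3 + 0.02x4 + 0.11x5 + 1.49x6 ≥ 3.26   (28-day strength contribution)
  x1, x2, x3, x4, x5, x6 ≥ 0.
The cheapest feasible vertex uses only fly ash; GGBS, Portland cement, river sand, limestone filler, silica fume are not used. Binding constraint: 28-day strength contribution.
So fly ash = 5.621 kg.
Hence cost = 0.061·5.621 = $0.34288.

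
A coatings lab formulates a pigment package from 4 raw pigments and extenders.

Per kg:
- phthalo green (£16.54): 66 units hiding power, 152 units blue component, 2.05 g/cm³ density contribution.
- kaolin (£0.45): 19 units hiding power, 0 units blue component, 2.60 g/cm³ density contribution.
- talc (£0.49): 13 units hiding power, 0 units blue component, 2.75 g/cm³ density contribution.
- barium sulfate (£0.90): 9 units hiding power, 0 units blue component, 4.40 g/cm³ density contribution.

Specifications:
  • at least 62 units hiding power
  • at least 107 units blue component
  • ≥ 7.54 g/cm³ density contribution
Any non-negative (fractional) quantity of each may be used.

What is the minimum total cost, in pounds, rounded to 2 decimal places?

£12.70

Set it up as a linear program. Let x1 = kg of phthalo green, x2 = kg of kaolin, x3 = kg of talc, x4 = kg of barium sulfate.
Minimize 16.54x1 + 0.45x2 + 0.49x3 + 0.9x4 subject to:
  66x1 + 19x2 + 13x3 + 9x4 ≥ 62   (hiding power)
  152x1 ≥ 107   (blue component)
  2.05x1 + 2.6x2 + 2.75x3 + 4.4x4 ≥ 7.54   (density contribution)
  x1, x2, x3, x4 ≥ 0.
The minimum-cost mix takes nothing from talc, barium sulfate — only phthalo green, kaolin. Binding constraints: blue component and density contribution.
Solving gives x1 = 0.7039, x2 = 2.345.
Hence cost = 16.54·0.7039 + 0.45·2.345 = £12.6978.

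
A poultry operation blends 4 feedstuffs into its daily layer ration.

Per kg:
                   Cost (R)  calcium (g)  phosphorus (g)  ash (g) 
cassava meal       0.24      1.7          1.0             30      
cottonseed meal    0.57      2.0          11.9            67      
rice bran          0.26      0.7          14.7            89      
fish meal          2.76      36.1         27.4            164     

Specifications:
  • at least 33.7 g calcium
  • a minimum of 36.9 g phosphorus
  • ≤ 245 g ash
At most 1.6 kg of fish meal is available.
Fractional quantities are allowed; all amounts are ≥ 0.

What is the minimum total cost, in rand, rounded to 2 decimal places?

Treat it as an LP. Let x1 = kg of cassava meal, x2 = kg of cottonseed meal, x3 = kg of rice bran, x4 = kg of fish meal.
Minimise 0.24x1 + 0.57x2 + 0.26x3 + 2.76x4 subject to:
  1.7x1 + 2x2 + 0.7x3 + 36.1x4 ≥ 33.7   (calcium)
  1x1 + 11.9x2 + 14.7x3 + 27.4x4 ≥ 36.9   (phosphorus)
  30x1 + 67x2 + 89x3 + 164x4 ≤ 245   (ash)
  x4 ≤ 1.6
  x1, x2, x3, x4 ≥ 0.
The cheapest feasible vertex uses only rice bran, fish meal; cassava meal, cottonseed meal are not used. The calcium and phosphorus requirements are met with equality.
That vertex is x3 = 0.7991, x4 = 0.918.
Objective = 0.26·0.7991 + 2.76·0.918 = 2.7414.

R2.74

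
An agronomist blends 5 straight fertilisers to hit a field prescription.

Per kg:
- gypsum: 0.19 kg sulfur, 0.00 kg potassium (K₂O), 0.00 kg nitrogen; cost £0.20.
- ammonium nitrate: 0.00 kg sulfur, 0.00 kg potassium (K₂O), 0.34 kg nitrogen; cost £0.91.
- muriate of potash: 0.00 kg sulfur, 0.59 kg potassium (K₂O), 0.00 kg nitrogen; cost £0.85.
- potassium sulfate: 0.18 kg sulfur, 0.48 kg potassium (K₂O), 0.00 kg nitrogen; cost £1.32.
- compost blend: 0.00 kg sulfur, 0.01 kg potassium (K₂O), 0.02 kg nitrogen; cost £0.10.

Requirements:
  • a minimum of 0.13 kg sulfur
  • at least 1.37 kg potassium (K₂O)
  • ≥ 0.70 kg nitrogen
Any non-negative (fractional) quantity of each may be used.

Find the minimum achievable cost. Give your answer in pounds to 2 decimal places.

This is a linear program. Let x1 = kg of gypsum, x2 = kg of ammonium nitrate, x3 = kg of muriate of potash, x4 = kg of potassium sulfate, x5 = kg of compost blend.
Minimize 0.2x1 + 0.91x2 + 0.85x3 + 1.32x4 + 0.1x5 with:
  0.19x1 + 0.18x4 ≥ 0.13   (sulfur)
  0.59x3 + 0.48x4 + 0.01x5 ≥ 1.37   (potassium (K₂O))
  0.34x2 + 0.02x5 ≥ 0.7   (nitrogen)
  x1, x2, x3, x4, x5 ≥ 0.
At the optimum only gypsum, ammonium nitrate, muriate of potash are positive (potassium sulfate, compost blend = 0). Binding constraints: sulfur, potassium (K₂O), nitrogen.
Optimal quantities: gypsum = 0.6842 kg, ammonium nitrate = 2.059 kg, muriate of potash = 2.322 kg.
Total cost: 0.2·0.6842 + 0.91·2.059 + 0.85·2.322 = 3.9842.

£3.98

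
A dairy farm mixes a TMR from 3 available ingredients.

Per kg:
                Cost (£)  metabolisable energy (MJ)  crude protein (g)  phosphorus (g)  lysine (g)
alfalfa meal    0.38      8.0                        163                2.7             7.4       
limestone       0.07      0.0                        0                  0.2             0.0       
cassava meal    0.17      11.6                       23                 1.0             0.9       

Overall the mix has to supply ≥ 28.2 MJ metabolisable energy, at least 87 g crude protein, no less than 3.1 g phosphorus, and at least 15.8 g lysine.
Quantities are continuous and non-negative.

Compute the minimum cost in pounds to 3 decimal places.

£0.941

Let x1 = kg of alfalfa meal, x2 = kg of limestone, x3 = kg of cassava meal.
min 0.38x1 + 0.07x2 + 0.17x3 s.t.:
  8x1 + 11.6x3 ≥ 28.2   (metabolisable energy)
  163x1 + 23x3 ≥ 87   (crude protein)
  2.7x1 + 0.2x2 + 1x3 ≥ 3.1   (phosphorus)
  7.4x1 + 0.9x3 ≥ 15.8   (lysine)
  x1, x2, x3 ≥ 0.
At the optimum only alfalfa meal, cassava meal are positive (limestone = 0). The metabolisable energy and lysine requirements are met with equality.
Solving gives x1 = 2.008, x3 = 1.046.
Hence cost = 0.38·2.008 + 0.17·1.046 = £0.94086.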